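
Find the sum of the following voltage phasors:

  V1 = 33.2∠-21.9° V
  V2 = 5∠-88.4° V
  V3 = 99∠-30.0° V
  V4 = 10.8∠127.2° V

Step 1 — Convert each phasor to rectangular form:
  V1 = 33.2·(cos(-21.9°) + j·sin(-21.9°)) = 30.8 - j12.38 V
  V2 = 5·(cos(-88.4°) + j·sin(-88.4°)) = 0.1396 - j4.998 V
  V3 = 99·(cos(-30.0°) + j·sin(-30.0°)) = 85.74 - j49.5 V
  V4 = 10.8·(cos(127.2°) + j·sin(127.2°)) = -6.53 + j8.603 V
Step 2 — Sum components: V_total = 110.2 - j58.28 V.
Step 3 — Convert to polar: |V_total| = 124.6 V, ∠V_total = -27.9°.

V_total = 124.6∠-27.9° V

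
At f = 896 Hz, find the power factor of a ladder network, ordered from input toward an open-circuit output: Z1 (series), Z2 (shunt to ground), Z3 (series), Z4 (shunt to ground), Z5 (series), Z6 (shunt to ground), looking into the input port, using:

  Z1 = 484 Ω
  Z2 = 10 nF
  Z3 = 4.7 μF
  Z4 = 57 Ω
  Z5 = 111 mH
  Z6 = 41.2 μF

Step 1 — Angular frequency: ω = 2π·f = 2π·896 = 5630 rad/s.
Step 2 — Component impedances:
  Z1: Z = R = 484 Ω
  Z2: Z = 1/(jωC) = -j/(ω·C) = 0 - j1.776e+04 Ω
  Z3: Z = 1/(jωC) = -j/(ω·C) = 0 - j37.79 Ω
  Z4: Z = R = 57 Ω
  Z5: Z = jωL = j·5630·0.111 = 0 + j624.9 Ω
  Z6: Z = 1/(jωC) = -j/(ω·C) = 0 - j4.311 Ω
Step 3 — Ladder network (open output): work backward from the far end, alternating series and parallel combinations. Z_in = 540.3 - j32.72 Ω = 541.3∠-3.5° Ω.
Step 4 — Power factor: PF = cos(φ) = Re(Z)/|Z| = 540.3/541.3 = 0.9982.
Step 5 — Type: Im(Z) = -32.72 ⇒ leading (phase φ = -3.5°).

PF = 0.9982 (leading, φ = -3.5°)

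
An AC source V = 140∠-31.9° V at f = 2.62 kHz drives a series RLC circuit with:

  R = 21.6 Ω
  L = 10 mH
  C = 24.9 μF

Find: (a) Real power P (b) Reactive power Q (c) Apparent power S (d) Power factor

Step 1 — Angular frequency: ω = 2π·f = 2π·2620 = 1.646e+04 rad/s.
Step 2 — Component impedances:
  R: Z = R = 21.6 Ω
  L: Z = jωL = j·1.646e+04·0.01 = 0 + j164.6 Ω
  C: Z = 1/(jωC) = -j/(ω·C) = 0 - j2.44 Ω
Step 3 — Series combination: Z_total = R + L + C = 21.6 + j162.2 Ω = 163.6∠82.4° Ω.
Step 4 — Source phasor: V = 140∠-31.9° V = 118.9 - j73.98 V.
Step 5 — Current: I = V / Z = -0.3523 - j0.7798 A = 0.8557∠-114.3° A.
Step 6 — Complex power: S = V·I* = 15.82 + j118.7 VA.
Step 7 — Real power: P = Re(S) = 15.82 W.
Step 8 — Reactive power: Q = Im(S) = 118.7 VAR.
Step 9 — Apparent power: |S| = 119.8 VA.
Step 10 — Power factor: PF = P/|S| = 0.132 (lagging).

(a) P = 15.82 W  (b) Q = 118.7 VAR  (c) S = 119.8 VA  (d) PF = 0.132 (lagging)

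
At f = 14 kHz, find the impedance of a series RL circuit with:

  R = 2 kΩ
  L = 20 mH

Step 1 — Angular frequency: ω = 2π·f = 2π·1.4e+04 = 8.796e+04 rad/s.
Step 2 — Component impedances:
  R: Z = R = 2000 Ω
  L: Z = jωL = j·8.796e+04·0.02 = 0 + j1759 Ω
Step 3 — Series combination: Z_total = R + L = 2000 + j1759 Ω = 2664∠41.3° Ω.

Z = 2000 + j1759 Ω = 2664∠41.3° Ω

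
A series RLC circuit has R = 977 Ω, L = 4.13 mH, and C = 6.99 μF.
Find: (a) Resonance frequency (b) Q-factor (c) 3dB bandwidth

Step 1 — Resonance: ω₀ = 1/√(LC) = 1/√(0.00413·6.99e-06) = 5886 rad/s.
Step 2 — f₀ = ω₀/(2π) = 936.7 Hz.
Step 3 — Series Q: Q = ω₀L/R = 5886·0.00413/977 = 0.02488.
Step 4 — Bandwidth: Δω = ω₀/Q = 2.366e+05 rad/s; BW = Δω/(2π) = 3.765e+04 Hz.

(a) f₀ = 936.7 Hz  (b) Q = 0.02488  (c) BW = 3.765e+04 Hz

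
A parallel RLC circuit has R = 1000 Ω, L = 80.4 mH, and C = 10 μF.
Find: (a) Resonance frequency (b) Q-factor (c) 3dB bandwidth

Step 1 — Resonance: ω₀ = 1/√(LC) = 1/√(0.0804·1e-05) = 1115 rad/s.
Step 2 — f₀ = ω₀/(2π) = 177.5 Hz.
Step 3 — Parallel Q: Q = R/(ω₀L) = 1000/(1115·0.0804) = 11.15.
Step 4 — Bandwidth: Δω = ω₀/Q = 100 rad/s; BW = Δω/(2π) = 15.92 Hz.

(a) f₀ = 177.5 Hz  (b) Q = 11.15  (c) BW = 15.92 Hz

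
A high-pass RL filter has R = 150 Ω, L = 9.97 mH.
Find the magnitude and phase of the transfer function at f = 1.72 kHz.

Step 1 — Angular frequency: ω = 2π·1720 = 1.081e+04 rad/s.
Step 2 — Transfer function: H(jω) = jωL/(R + jωL).
Step 3 — Numerator jωL = j·107.7; denominator R + jωL = 150 + j107.7.
Step 4 — H = 0.3404 + j0.4738.
Step 5 — Magnitude: |H| = 0.5834 (-4.7 dB); phase: φ = 54.3°.

|H| = 0.5834 (-4.7 dB), φ = 54.3°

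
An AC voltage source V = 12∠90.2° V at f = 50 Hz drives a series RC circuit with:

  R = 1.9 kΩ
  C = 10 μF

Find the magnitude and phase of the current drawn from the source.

Step 1 — Angular frequency: ω = 2π·f = 2π·50 = 314.2 rad/s.
Step 2 — Component impedances:
  R: Z = R = 1900 Ω
  C: Z = 1/(jωC) = -j/(ω·C) = 0 - j318.3 Ω
Step 3 — Series combination: Z_total = R + C = 1900 - j318.3 Ω = 1926∠-9.5° Ω.
Step 4 — Source phasor: V = 12∠90.2° V = -0.04189 + j12 V.
Step 5 — Ohm's law: I = V / Z_total = (-0.04189 + j12) / (1900 - j318.3) = -0.001051 + j0.00614 A.
Step 6 — Convert to polar: |I| = 0.006229 A, ∠I = 99.7°.

I = 0.006229∠99.7° A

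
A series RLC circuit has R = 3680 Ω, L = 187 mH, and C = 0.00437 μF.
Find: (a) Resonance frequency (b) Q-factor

Step 1 — Resonance condition Im(Z)=0 gives ω₀ = 1/√(LC).
Step 2 — ω₀ = 1/√(0.187·4.37e-09) = 3.498e+04 rad/s.
Step 3 — f₀ = ω₀/(2π) = 5567 Hz.
Step 4 — Series Q: Q = ω₀L/R = 3.498e+04·0.187/3680 = 1.778.

(a) f₀ = 5567 Hz  (b) Q = 1.778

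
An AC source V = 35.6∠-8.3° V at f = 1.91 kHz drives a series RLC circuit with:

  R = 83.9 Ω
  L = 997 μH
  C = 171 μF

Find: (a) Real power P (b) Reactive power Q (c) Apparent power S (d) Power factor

Step 1 — Angular frequency: ω = 2π·f = 2π·1910 = 1.2e+04 rad/s.
Step 2 — Component impedances:
  R: Z = R = 83.9 Ω
  L: Z = jωL = j·1.2e+04·0.000997 = 0 + j11.96 Ω
  C: Z = 1/(jωC) = -j/(ω·C) = 0 - j0.4873 Ω
Step 3 — Series combination: Z_total = R + L + C = 83.9 + j11.48 Ω = 84.68∠7.8° Ω.
Step 4 — Source phasor: V = 35.6∠-8.3° V = 35.23 - j5.139 V.
Step 5 — Current: I = V / Z = 0.4039 - j0.1165 A = 0.4204∠-16.1° A.
Step 6 — Complex power: S = V·I* = 14.83 + j2.028 VA.
Step 7 — Real power: P = Re(S) = 14.83 W.
Step 8 — Reactive power: Q = Im(S) = 2.028 VAR.
Step 9 — Apparent power: |S| = 14.97 VA.
Step 10 — Power factor: PF = P/|S| = 0.9908 (lagging).

(a) P = 14.83 W  (b) Q = 2.028 VAR  (c) S = 14.97 VA  (d) PF = 0.9908 (lagging)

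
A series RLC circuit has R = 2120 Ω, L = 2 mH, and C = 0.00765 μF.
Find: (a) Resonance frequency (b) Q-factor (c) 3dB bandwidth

Step 1 — Resonance: ω₀ = 1/√(LC) = 1/√(0.002·7.65e-09) = 2.557e+05 rad/s.
Step 2 — f₀ = ω₀/(2π) = 4.069e+04 Hz.
Step 3 — Series Q: Q = ω₀L/R = 2.557e+05·0.002/2120 = 0.2412.
Step 4 — Bandwidth: Δω = ω₀/Q = 1.06e+06 rad/s; BW = Δω/(2π) = 1.687e+05 Hz.

(a) f₀ = 4.069e+04 Hz  (b) Q = 0.2412  (c) BW = 1.687e+05 Hz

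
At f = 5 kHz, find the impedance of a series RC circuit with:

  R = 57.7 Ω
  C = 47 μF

Step 1 — Angular frequency: ω = 2π·f = 2π·5000 = 3.142e+04 rad/s.
Step 2 — Component impedances:
  R: Z = R = 57.7 Ω
  C: Z = 1/(jωC) = -j/(ω·C) = 0 - j0.6773 Ω
Step 3 — Series combination: Z_total = R + C = 57.7 - j0.6773 Ω = 57.7∠-0.7° Ω.

Z = 57.7 - j0.6773 Ω = 57.7∠-0.7° Ω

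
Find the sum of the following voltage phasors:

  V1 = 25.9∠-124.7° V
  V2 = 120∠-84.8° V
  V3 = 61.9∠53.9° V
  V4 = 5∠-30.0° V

Step 1 — Convert each phasor to rectangular form:
  V1 = 25.9·(cos(-124.7°) + j·sin(-124.7°)) = -14.74 - j21.29 V
  V2 = 120·(cos(-84.8°) + j·sin(-84.8°)) = 10.88 - j119.5 V
  V3 = 61.9·(cos(53.9°) + j·sin(53.9°)) = 36.47 + j50.01 V
  V4 = 5·(cos(-30.0°) + j·sin(-30.0°)) = 4.33 - j2.5 V
Step 2 — Sum components: V_total = 36.93 - j93.29 V.
Step 3 — Convert to polar: |V_total| = 100.3 V, ∠V_total = -68.4°.

V_total = 100.3∠-68.4° V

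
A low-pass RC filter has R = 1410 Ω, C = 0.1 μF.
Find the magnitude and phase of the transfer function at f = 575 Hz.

Step 1 — Angular frequency: ω = 2π·575 = 3613 rad/s.
Step 2 — Transfer function: H(jω) = 1/(1 + jωRC).
Step 3 — Denominator: 1 + jωRC = 1 + j·3613·1410·1e-07 = 1 + j0.5094.
Step 4 — H = 0.794 - j0.4045.
Step 5 — Magnitude: |H| = 0.891 (-1.0 dB); phase: φ = -27.0°.

|H| = 0.891 (-1.0 dB), φ = -27.0°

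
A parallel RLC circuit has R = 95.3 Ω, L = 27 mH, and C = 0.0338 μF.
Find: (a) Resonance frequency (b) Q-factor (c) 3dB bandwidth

Step 1 — Resonance: ω₀ = 1/√(LC) = 1/√(0.027·3.38e-08) = 3.31e+04 rad/s.
Step 2 — f₀ = ω₀/(2π) = 5268 Hz.
Step 3 — Parallel Q: Q = R/(ω₀L) = 95.3/(3.31e+04·0.027) = 0.1066.
Step 4 — Bandwidth: Δω = ω₀/Q = 3.104e+05 rad/s; BW = Δω/(2π) = 4.941e+04 Hz.

(a) f₀ = 5268 Hz  (b) Q = 0.1066  (c) BW = 4.941e+04 Hz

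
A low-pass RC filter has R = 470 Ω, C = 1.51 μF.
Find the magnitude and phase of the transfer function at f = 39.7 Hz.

Step 1 — Angular frequency: ω = 2π·39.7 = 249.4 rad/s.
Step 2 — Transfer function: H(jω) = 1/(1 + jωRC).
Step 3 — Denominator: 1 + jωRC = 1 + j·249.4·470·1.51e-06 = 1 + j0.177.
Step 4 — H = 0.9696 - j0.1716.
Step 5 — Magnitude: |H| = 0.9847 (-0.1 dB); phase: φ = -10.0°.

|H| = 0.9847 (-0.1 dB), φ = -10.0°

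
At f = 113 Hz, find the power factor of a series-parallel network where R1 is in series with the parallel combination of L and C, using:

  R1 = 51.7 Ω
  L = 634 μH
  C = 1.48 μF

Step 1 — Angular frequency: ω = 2π·f = 2π·113 = 710 rad/s.
Step 2 — Component impedances:
  R1: Z = R = 51.7 Ω
  L: Z = jωL = j·710·0.000634 = 0 + j0.4501 Ω
  C: Z = 1/(jωC) = -j/(ω·C) = 0 - j951.7 Ω
Step 3 — Parallel branch: L || C = 1/(1/L + 1/C) = 0 + j0.4504 Ω.
Step 4 — Series with R1: Z_total = R1 + (L || C) = 51.7 + j0.4504 Ω = 51.7∠0.5° Ω.
Step 5 — Power factor: PF = cos(φ) = Re(Z)/|Z| = 51.7/51.7 = 1.
Step 6 — Type: Im(Z) = 0.4504 ⇒ lagging (phase φ = 0.5°).

PF = 1 (lagging, φ = 0.5°)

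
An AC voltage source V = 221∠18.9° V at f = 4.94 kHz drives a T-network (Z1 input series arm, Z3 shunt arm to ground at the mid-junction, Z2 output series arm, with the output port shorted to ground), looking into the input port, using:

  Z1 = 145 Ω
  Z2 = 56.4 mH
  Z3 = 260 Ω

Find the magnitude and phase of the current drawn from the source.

Step 1 — Angular frequency: ω = 2π·f = 2π·4940 = 3.104e+04 rad/s.
Step 2 — Component impedances:
  Z1: Z = R = 145 Ω
  Z2: Z = jωL = j·3.104e+04·0.0564 = 0 + j1751 Ω
  Z3: Z = R = 260 Ω
Step 3 — With the output port shorted to ground, the output series arm Z2 runs from the junction to ground; the shunt arm Z3 also runs from the junction to ground. They appear in parallel: Z3 || Z2 = 254.4 + j37.78 Ω.
Step 4 — Series with input arm Z1: Z_in = Z1 + (Z3 || Z2) = 399.4 + j37.78 Ω = 401.2∠5.4° Ω.
Step 5 — Source phasor: V = 221∠18.9° V = 209.1 + j71.59 V.
Step 6 — Ohm's law: I = V / Z_total = (209.1 + j71.59) / (399.4 + j37.78) = 0.5357 + j0.1286 A.
Step 7 — Convert to polar: |I| = 0.5509 A, ∠I = 13.5°.

I = 0.5509∠13.5° A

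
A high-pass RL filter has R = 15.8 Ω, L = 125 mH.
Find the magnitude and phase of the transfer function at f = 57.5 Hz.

Step 1 — Angular frequency: ω = 2π·57.5 = 361.3 rad/s.
Step 2 — Transfer function: H(jω) = jωL/(R + jωL).
Step 3 — Numerator jωL = j·45.16; denominator R + jωL = 15.8 + j45.16.
Step 4 — H = 0.8909 + j0.3117.
Step 5 — Magnitude: |H| = 0.9439 (-0.5 dB); phase: φ = 19.3°.

|H| = 0.9439 (-0.5 dB), φ = 19.3°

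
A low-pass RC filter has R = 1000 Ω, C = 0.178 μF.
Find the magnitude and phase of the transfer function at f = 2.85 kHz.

Step 1 — Angular frequency: ω = 2π·2850 = 1.791e+04 rad/s.
Step 2 — Transfer function: H(jω) = 1/(1 + jωRC).
Step 3 — Denominator: 1 + jωRC = 1 + j·1.791e+04·1000·1.78e-07 = 1 + j3.187.
Step 4 — H = 0.08961 - j0.2856.
Step 5 — Magnitude: |H| = 0.2993 (-10.5 dB); phase: φ = -72.6°.

|H| = 0.2993 (-10.5 dB), φ = -72.6°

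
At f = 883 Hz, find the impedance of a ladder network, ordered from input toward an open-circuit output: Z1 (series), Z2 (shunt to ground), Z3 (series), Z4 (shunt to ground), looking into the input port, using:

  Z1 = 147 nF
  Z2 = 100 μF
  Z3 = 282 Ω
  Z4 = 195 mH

Step 1 — Angular frequency: ω = 2π·f = 2π·883 = 5548 rad/s.
Step 2 — Component impedances:
  Z1: Z = 1/(jωC) = -j/(ω·C) = 0 - j1226 Ω
  Z2: Z = 1/(jωC) = -j/(ω·C) = 0 - j1.802 Ω
  Z3: Z = R = 282 Ω
  Z4: Z = jωL = j·5548·0.195 = 0 + j1082 Ω
Step 3 — Ladder network (open output): work backward from the far end, alternating series and parallel combinations. Z_in = 0.0007352 - j1228 Ω = 1228∠-90.0° Ω.

Z = 0.0007352 - j1228 Ω = 1228∠-90.0° Ω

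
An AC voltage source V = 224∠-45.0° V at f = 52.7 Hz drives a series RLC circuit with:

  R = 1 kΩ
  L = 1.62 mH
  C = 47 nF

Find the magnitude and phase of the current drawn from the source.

Step 1 — Angular frequency: ω = 2π·f = 2π·52.7 = 331.1 rad/s.
Step 2 — Component impedances:
  R: Z = R = 1000 Ω
  L: Z = jωL = j·331.1·0.00162 = 0 + j0.5364 Ω
  C: Z = 1/(jωC) = -j/(ω·C) = 0 - j6.426e+04 Ω
Step 3 — Series combination: Z_total = R + L + C = 1000 - j6.426e+04 Ω = 6.426e+04∠-89.1° Ω.
Step 4 — Source phasor: V = 224∠-45.0° V = 158.4 - j158.4 V.
Step 5 — Ohm's law: I = V / Z_total = (158.4 - j158.4) / (1000 - j6.426e+04) = 0.002503 + j0.002426 A.
Step 6 — Convert to polar: |I| = 0.003486 A, ∠I = 44.1°.

I = 0.003486∠44.1° A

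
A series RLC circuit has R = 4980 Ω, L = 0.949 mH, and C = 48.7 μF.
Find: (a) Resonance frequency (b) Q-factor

Step 1 — Resonance condition Im(Z)=0 gives ω₀ = 1/√(LC).
Step 2 — ω₀ = 1/√(0.000949·4.87e-05) = 4652 rad/s.
Step 3 — f₀ = ω₀/(2π) = 740.3 Hz.
Step 4 — Series Q: Q = ω₀L/R = 4652·0.000949/4980 = 0.0008864.

(a) f₀ = 740.3 Hz  (b) Q = 0.0008864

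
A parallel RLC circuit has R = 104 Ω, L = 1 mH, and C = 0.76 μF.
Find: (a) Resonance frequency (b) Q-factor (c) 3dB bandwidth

Step 1 — Resonance: ω₀ = 1/√(LC) = 1/√(0.001·7.6e-07) = 3.627e+04 rad/s.
Step 2 — f₀ = ω₀/(2π) = 5773 Hz.
Step 3 — Parallel Q: Q = R/(ω₀L) = 104/(3.627e+04·0.001) = 2.867.
Step 4 — Bandwidth: Δω = ω₀/Q = 1.265e+04 rad/s; BW = Δω/(2π) = 2014 Hz.

(a) f₀ = 5773 Hz  (b) Q = 2.867  (c) BW = 2014 Hz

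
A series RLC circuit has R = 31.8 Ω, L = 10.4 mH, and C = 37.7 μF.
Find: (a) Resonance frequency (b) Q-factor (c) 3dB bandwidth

Step 1 — Resonance condition Im(Z)=0 gives ω₀ = 1/√(LC).
Step 2 — ω₀ = 1/√(0.0104·3.77e-05) = 1597 rad/s.
Step 3 — f₀ = ω₀/(2π) = 254.2 Hz.
Step 4 — Series Q: Q = ω₀L/R = 1597·0.0104/31.8 = 0.5223.
Step 5 — 3dB bandwidth: Δω = ω₀/Q = 3058 rad/s; BW = Δω/(2π) = 486.6 Hz.

(a) f₀ = 254.2 Hz  (b) Q = 0.5223  (c) BW = 486.6 Hz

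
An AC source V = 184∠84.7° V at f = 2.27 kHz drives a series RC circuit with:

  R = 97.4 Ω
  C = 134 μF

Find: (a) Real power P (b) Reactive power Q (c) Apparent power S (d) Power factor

Step 1 — Angular frequency: ω = 2π·f = 2π·2270 = 1.426e+04 rad/s.
Step 2 — Component impedances:
  R: Z = R = 97.4 Ω
  C: Z = 1/(jωC) = -j/(ω·C) = 0 - j0.5232 Ω
Step 3 — Series combination: Z_total = R + C = 97.4 - j0.5232 Ω = 97.4∠-0.3° Ω.
Step 4 — Source phasor: V = 184∠84.7° V = 17 + j183.2 V.
Step 5 — Current: I = V / Z = 0.1644 + j1.882 A = 1.889∠85.0° A.
Step 6 — Complex power: S = V·I* = 347.6 - j1.867 VA.
Step 7 — Real power: P = Re(S) = 347.6 W.
Step 8 — Reactive power: Q = Im(S) = -1.867 VAR.
Step 9 — Apparent power: |S| = 347.6 VA.
Step 10 — Power factor: PF = P/|S| = 1 (leading).

(a) P = 347.6 W  (b) Q = -1.867 VAR  (c) S = 347.6 VA  (d) PF = 1 (leading)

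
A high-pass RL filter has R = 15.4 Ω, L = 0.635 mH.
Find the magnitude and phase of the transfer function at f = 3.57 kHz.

Step 1 — Angular frequency: ω = 2π·3570 = 2.243e+04 rad/s.
Step 2 — Transfer function: H(jω) = jωL/(R + jωL).
Step 3 — Numerator jωL = j·14.24; denominator R + jωL = 15.4 + j14.24.
Step 4 — H = 0.4611 + j0.4985.
Step 5 — Magnitude: |H| = 0.679 (-3.4 dB); phase: φ = 47.2°.

|H| = 0.679 (-3.4 dB), φ = 47.2°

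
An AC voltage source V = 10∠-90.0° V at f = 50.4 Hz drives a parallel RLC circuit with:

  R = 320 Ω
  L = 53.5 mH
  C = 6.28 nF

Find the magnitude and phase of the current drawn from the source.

Step 1 — Angular frequency: ω = 2π·f = 2π·50.4 = 316.7 rad/s.
Step 2 — Component impedances:
  R: Z = R = 320 Ω
  L: Z = jωL = j·316.7·0.0535 = 0 + j16.94 Ω
  C: Z = 1/(jωC) = -j/(ω·C) = 0 - j5.028e+05 Ω
Step 3 — Parallel combination: 1/Z_total = 1/R + 1/L + 1/C; Z_total = 0.8945 + j16.9 Ω = 16.92∠87.0° Ω.
Step 4 — Source phasor: V = 10∠-90.0° V = 0 - j10 V.
Step 5 — Ohm's law: I = V / Z_total = (0 - j10) / (0.8945 + j16.9) = -0.5902 - j0.03125 A.
Step 6 — Convert to polar: |I| = 0.5911 A, ∠I = -177.0°.

I = 0.5911∠-177.0° A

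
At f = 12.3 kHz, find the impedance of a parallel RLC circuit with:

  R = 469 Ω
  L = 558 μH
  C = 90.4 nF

Step 1 — Angular frequency: ω = 2π·f = 2π·1.23e+04 = 7.728e+04 rad/s.
Step 2 — Component impedances:
  R: Z = R = 469 Ω
  L: Z = jωL = j·7.728e+04·0.000558 = 0 + j43.12 Ω
  C: Z = 1/(jωC) = -j/(ω·C) = 0 - j143.1 Ω
Step 3 — Parallel combination: 1/Z_total = 1/R + 1/L + 1/C; Z_total = 7.984 + j60.67 Ω = 61.19∠82.5° Ω.

Z = 7.984 + j60.67 Ω = 61.19∠82.5° Ω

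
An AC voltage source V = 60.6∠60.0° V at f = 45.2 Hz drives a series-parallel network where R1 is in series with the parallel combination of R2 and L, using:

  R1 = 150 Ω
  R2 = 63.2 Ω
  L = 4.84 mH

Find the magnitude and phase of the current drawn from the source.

Step 1 — Angular frequency: ω = 2π·f = 2π·45.2 = 284 rad/s.
Step 2 — Component impedances:
  R1: Z = R = 150 Ω
  R2: Z = R = 63.2 Ω
  L: Z = jωL = j·284·0.00484 = 0 + j1.375 Ω
Step 3 — Parallel branch: R2 || L = 1/(1/R2 + 1/L) = 0.02988 + j1.374 Ω.
Step 4 — Series with R1: Z_total = R1 + (R2 || L) = 150 + j1.374 Ω = 150∠0.5° Ω.
Step 5 — Source phasor: V = 60.6∠60.0° V = 30.3 + j52.48 V.
Step 6 — Ohm's law: I = V / Z_total = (30.3 + j52.48) / (150 + j1.374) = 0.2051 + j0.3479 A.
Step 7 — Convert to polar: |I| = 0.4039 A, ∠I = 59.5°.

I = 0.4039∠59.5° A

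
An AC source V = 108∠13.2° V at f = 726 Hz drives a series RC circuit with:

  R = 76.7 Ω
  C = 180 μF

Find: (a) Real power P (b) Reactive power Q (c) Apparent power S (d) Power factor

Step 1 — Angular frequency: ω = 2π·f = 2π·726 = 4562 rad/s.
Step 2 — Component impedances:
  R: Z = R = 76.7 Ω
  C: Z = 1/(jωC) = -j/(ω·C) = 0 - j1.218 Ω
Step 3 — Series combination: Z_total = R + C = 76.7 - j1.218 Ω = 76.71∠-0.9° Ω.
Step 4 — Source phasor: V = 108∠13.2° V = 105.1 + j24.66 V.
Step 5 — Current: I = V / Z = 1.365 + j0.3432 A = 1.408∠14.1° A.
Step 6 — Complex power: S = V·I* = 152 - j2.414 VA.
Step 7 — Real power: P = Re(S) = 152 W.
Step 8 — Reactive power: Q = Im(S) = -2.414 VAR.
Step 9 — Apparent power: |S| = 152.1 VA.
Step 10 — Power factor: PF = P/|S| = 0.9999 (leading).

(a) P = 152 W  (b) Q = -2.414 VAR  (c) S = 152.1 VA  (d) PF = 0.9999 (leading)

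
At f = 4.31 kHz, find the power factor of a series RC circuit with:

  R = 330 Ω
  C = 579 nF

Step 1 — Angular frequency: ω = 2π·f = 2π·4310 = 2.708e+04 rad/s.
Step 2 — Component impedances:
  R: Z = R = 330 Ω
  C: Z = 1/(jωC) = -j/(ω·C) = 0 - j63.78 Ω
Step 3 — Series combination: Z_total = R + C = 330 - j63.78 Ω = 336.1∠-10.9° Ω.
Step 4 — Power factor: PF = cos(φ) = Re(Z)/|Z| = 330/336.11 = 0.9818.
Step 5 — Type: Im(Z) = -63.78 ⇒ leading (phase φ = -10.9°).

PF = 0.9818 (leading, φ = -10.9°)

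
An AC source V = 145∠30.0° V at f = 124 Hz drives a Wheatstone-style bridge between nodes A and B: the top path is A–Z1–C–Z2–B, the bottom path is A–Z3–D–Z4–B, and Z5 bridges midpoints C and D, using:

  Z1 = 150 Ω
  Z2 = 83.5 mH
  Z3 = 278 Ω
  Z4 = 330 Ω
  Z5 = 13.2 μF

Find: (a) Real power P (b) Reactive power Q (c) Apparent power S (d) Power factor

Step 1 — Angular frequency: ω = 2π·f = 2π·124 = 779.1 rad/s.
Step 2 — Component impedances:
  Z1: Z = R = 150 Ω
  Z2: Z = jωL = j·779.1·0.0835 = 0 + j65.06 Ω
  Z3: Z = R = 278 Ω
  Z4: Z = R = 330 Ω
  Z5: Z = 1/(jωC) = -j/(ω·C) = 0 - j97.24 Ω
Step 3 — Bridge requires nodal analysis (the Z5 bridge couples midpoints C and D, so the two paths cannot be reduced to a simple series/parallel combination). Setting node B to ground and injecting 1 A at node A, the 3-node admittance system at A, C, D solves to V_A = Z_AB = 103 + j52.56 Ω = 115.6∠27.0° Ω.
Step 4 — Source phasor: V = 145∠30.0° V = 125.6 + j72.5 V.
Step 5 — Current: I = V / Z = 1.252 + j0.06477 A = 1.254∠3.0° A.
Step 6 — Complex power: S = V·I* = 162 + j82.67 VA.
Step 7 — Real power: P = Re(S) = 162 W.
Step 8 — Reactive power: Q = Im(S) = 82.67 VAR.
Step 9 — Apparent power: |S| = 181.8 VA.
Step 10 — Power factor: PF = P/|S| = 0.8907 (lagging).

(a) P = 162 W  (b) Q = 82.67 VAR  (c) S = 181.8 VA  (d) PF = 0.8907 (lagging)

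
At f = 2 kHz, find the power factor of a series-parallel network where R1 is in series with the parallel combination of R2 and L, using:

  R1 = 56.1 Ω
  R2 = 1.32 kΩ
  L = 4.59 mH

Step 1 — Angular frequency: ω = 2π·f = 2π·2000 = 1.257e+04 rad/s.
Step 2 — Component impedances:
  R1: Z = R = 56.1 Ω
  R2: Z = R = 1320 Ω
  L: Z = jωL = j·1.257e+04·0.00459 = 0 + j57.68 Ω
Step 3 — Parallel branch: R2 || L = 1/(1/R2 + 1/L) = 2.516 + j57.57 Ω.
Step 4 — Series with R1: Z_total = R1 + (R2 || L) = 58.62 + j57.57 Ω = 82.16∠44.5° Ω.
Step 5 — Power factor: PF = cos(φ) = Re(Z)/|Z| = 58.616/82.159 = 0.7134.
Step 6 — Type: Im(Z) = 57.57 ⇒ lagging (phase φ = 44.5°).

PF = 0.7134 (lagging, φ = 44.5°)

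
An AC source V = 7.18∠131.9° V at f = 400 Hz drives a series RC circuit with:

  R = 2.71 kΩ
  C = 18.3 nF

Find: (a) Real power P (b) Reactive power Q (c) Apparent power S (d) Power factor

Step 1 — Angular frequency: ω = 2π·f = 2π·400 = 2513 rad/s.
Step 2 — Component impedances:
  R: Z = R = 2710 Ω
  C: Z = 1/(jωC) = -j/(ω·C) = 0 - j2.174e+04 Ω
Step 3 — Series combination: Z_total = R + C = 2710 - j2.174e+04 Ω = 2.191e+04∠-82.9° Ω.
Step 4 — Source phasor: V = 7.18∠131.9° V = -4.795 + j5.344 V.
Step 5 — Current: I = V / Z = -0.0002691 - j0.000187 A = 0.0003277∠-145.2° A.
Step 6 — Complex power: S = V·I* = 0.000291 - j0.002335 VA.
Step 7 — Real power: P = Re(S) = 0.000291 W.
Step 8 — Reactive power: Q = Im(S) = -0.002335 VAR.
Step 9 — Apparent power: |S| = 0.002353 VA.
Step 10 — Power factor: PF = P/|S| = 0.1237 (leading).

(a) P = 0.000291 W  (b) Q = -0.002335 VAR  (c) S = 0.002353 VA  (d) PF = 0.1237 (leading)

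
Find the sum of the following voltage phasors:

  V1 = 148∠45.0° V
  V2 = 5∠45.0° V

Step 1 — Convert each phasor to rectangular form:
  V1 = 148·(cos(45.0°) + j·sin(45.0°)) = 104.7 + j104.7 V
  V2 = 5·(cos(45.0°) + j·sin(45.0°)) = 3.536 + j3.536 V
Step 2 — Sum components: V_total = 108.2 + j108.2 V.
Step 3 — Convert to polar: |V_total| = 153 V, ∠V_total = 45.0°.

V_total = 153∠45.0° V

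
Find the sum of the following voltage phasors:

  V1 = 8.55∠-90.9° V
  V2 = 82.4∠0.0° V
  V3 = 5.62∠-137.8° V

Step 1 — Convert each phasor to rectangular form:
  V1 = 8.55·(cos(-90.9°) + j·sin(-90.9°)) = -0.1343 - j8.549 V
  V2 = 82.4·(cos(0.0°) + j·sin(0.0°)) = 82.4 V
  V3 = 5.62·(cos(-137.8°) + j·sin(-137.8°)) = -4.163 - j3.775 V
Step 2 — Sum components: V_total = 78.1 - j12.32 V.
Step 3 — Convert to polar: |V_total| = 79.07 V, ∠V_total = -9.0°.

V_total = 79.07∠-9.0° V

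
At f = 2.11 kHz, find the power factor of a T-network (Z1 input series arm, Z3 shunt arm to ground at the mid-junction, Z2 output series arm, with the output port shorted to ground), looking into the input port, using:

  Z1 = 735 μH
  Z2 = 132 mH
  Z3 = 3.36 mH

Step 1 — Angular frequency: ω = 2π·f = 2π·2110 = 1.326e+04 rad/s.
Step 2 — Component impedances:
  Z1: Z = jωL = j·1.326e+04·0.000735 = 0 + j9.744 Ω
  Z2: Z = jωL = j·1.326e+04·0.132 = 0 + j1750 Ω
  Z3: Z = jωL = j·1.326e+04·0.00336 = 0 + j44.55 Ω
Step 3 — With the output port shorted to ground, the output series arm Z2 runs from the junction to ground; the shunt arm Z3 also runs from the junction to ground. They appear in parallel: Z3 || Z2 = 0 + j43.44 Ω.
Step 4 — Series with input arm Z1: Z_in = Z1 + (Z3 || Z2) = 0 + j53.18 Ω = 53.18∠90.0° Ω.
Step 5 — Power factor: PF = cos(φ) = Re(Z)/|Z| = 0/53.18 = 0.
Step 6 — Type: Im(Z) = 53.18 ⇒ lagging (phase φ = 90.0°).

PF = 0 (lagging, φ = 90.0°)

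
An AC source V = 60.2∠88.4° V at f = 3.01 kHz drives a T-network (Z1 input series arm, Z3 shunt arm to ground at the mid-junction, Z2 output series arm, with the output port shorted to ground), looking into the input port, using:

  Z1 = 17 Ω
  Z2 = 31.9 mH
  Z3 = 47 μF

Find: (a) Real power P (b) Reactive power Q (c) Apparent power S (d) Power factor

Step 1 — Angular frequency: ω = 2π·f = 2π·3010 = 1.891e+04 rad/s.
Step 2 — Component impedances:
  Z1: Z = R = 17 Ω
  Z2: Z = jωL = j·1.891e+04·0.0319 = 0 + j603.3 Ω
  Z3: Z = 1/(jωC) = -j/(ω·C) = 0 - j1.125 Ω
Step 3 — With the output port shorted to ground, the output series arm Z2 runs from the junction to ground; the shunt arm Z3 also runs from the junction to ground. They appear in parallel: Z3 || Z2 = 0 - j1.127 Ω.
Step 4 — Series with input arm Z1: Z_in = Z1 + (Z3 || Z2) = 17 - j1.127 Ω = 17.04∠-3.8° Ω.
Step 5 — Source phasor: V = 60.2∠88.4° V = 1.681 + j60.18 V.
Step 6 — Current: I = V / Z = -0.1352 + j3.531 A = 3.533∠92.2° A.
Step 7 — Complex power: S = V·I* = 212.2 - j14.07 VA.
Step 8 — Real power: P = Re(S) = 212.2 W.
Step 9 — Reactive power: Q = Im(S) = -14.07 VAR.
Step 10 — Apparent power: |S| = 212.7 VA.
Step 11 — Power factor: PF = P/|S| = 0.9978 (leading).

(a) P = 212.2 W  (b) Q = -14.07 VAR  (c) S = 212.7 VA  (d) PF = 0.9978 (leading)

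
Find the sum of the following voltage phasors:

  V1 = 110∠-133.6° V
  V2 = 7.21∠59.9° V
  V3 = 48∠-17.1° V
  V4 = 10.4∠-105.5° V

Step 1 — Convert each phasor to rectangular form:
  V1 = 110·(cos(-133.6°) + j·sin(-133.6°)) = -75.86 - j79.66 V
  V2 = 7.21·(cos(59.9°) + j·sin(59.9°)) = 3.616 + j6.238 V
  V3 = 48·(cos(-17.1°) + j·sin(-17.1°)) = 45.88 - j14.11 V
  V4 = 10.4·(cos(-105.5°) + j·sin(-105.5°)) = -2.779 - j10.02 V
Step 2 — Sum components: V_total = -29.14 - j97.56 V.
Step 3 — Convert to polar: |V_total| = 101.8 V, ∠V_total = -106.6°.

V_total = 101.8∠-106.6° V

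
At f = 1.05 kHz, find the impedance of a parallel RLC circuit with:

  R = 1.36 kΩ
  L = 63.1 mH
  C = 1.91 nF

Step 1 — Angular frequency: ω = 2π·f = 2π·1050 = 6597 rad/s.
Step 2 — Component impedances:
  R: Z = R = 1360 Ω
  L: Z = jωL = j·6597·0.0631 = 0 + j416.3 Ω
  C: Z = 1/(jωC) = -j/(ω·C) = 0 - j7.936e+04 Ω
Step 3 — Parallel combination: 1/Z_total = 1/R + 1/L + 1/C; Z_total = 117.6 + j382.3 Ω = 400∠72.9° Ω.

Z = 117.6 + j382.3 Ω = 400∠72.9° Ω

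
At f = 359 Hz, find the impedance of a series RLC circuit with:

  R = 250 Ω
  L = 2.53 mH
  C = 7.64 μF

Step 1 — Angular frequency: ω = 2π·f = 2π·359 = 2256 rad/s.
Step 2 — Component impedances:
  R: Z = R = 250 Ω
  L: Z = jωL = j·2256·0.00253 = 0 + j5.707 Ω
  C: Z = 1/(jωC) = -j/(ω·C) = 0 - j58.03 Ω
Step 3 — Series combination: Z_total = R + L + C = 250 - j52.32 Ω = 255.4∠-11.8° Ω.

Z = 250 - j52.32 Ω = 255.4∠-11.8° Ω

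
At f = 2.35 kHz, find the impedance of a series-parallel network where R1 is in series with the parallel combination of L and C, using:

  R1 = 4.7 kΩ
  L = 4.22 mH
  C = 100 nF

Step 1 — Angular frequency: ω = 2π·f = 2π·2350 = 1.477e+04 rad/s.
Step 2 — Component impedances:
  R1: Z = R = 4700 Ω
  L: Z = jωL = j·1.477e+04·0.00422 = 0 + j62.31 Ω
  C: Z = 1/(jωC) = -j/(ω·C) = 0 - j677.3 Ω
Step 3 — Parallel branch: L || C = 1/(1/L + 1/C) = 0 + j68.62 Ω.
Step 4 — Series with R1: Z_total = R1 + (L || C) = 4700 + j68.62 Ω = 4701∠0.8° Ω.

Z = 4700 + j68.62 Ω = 4701∠0.8° Ω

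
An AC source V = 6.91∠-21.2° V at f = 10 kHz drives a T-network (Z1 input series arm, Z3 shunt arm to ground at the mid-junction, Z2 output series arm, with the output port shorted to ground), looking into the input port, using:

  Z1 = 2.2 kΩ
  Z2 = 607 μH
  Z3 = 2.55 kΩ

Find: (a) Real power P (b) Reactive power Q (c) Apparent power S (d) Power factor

Step 1 — Angular frequency: ω = 2π·f = 2π·1e+04 = 6.283e+04 rad/s.
Step 2 — Component impedances:
  Z1: Z = R = 2200 Ω
  Z2: Z = jωL = j·6.283e+04·0.000607 = 0 + j38.14 Ω
  Z3: Z = R = 2550 Ω
Step 3 — With the output port shorted to ground, the output series arm Z2 runs from the junction to ground; the shunt arm Z3 also runs from the junction to ground. They appear in parallel: Z3 || Z2 = 0.5703 + j38.13 Ω.
Step 4 — Series with input arm Z1: Z_in = Z1 + (Z3 || Z2) = 2201 + j38.13 Ω = 2201∠1.0° Ω.
Step 5 — Source phasor: V = 6.91∠-21.2° V = 6.442 - j2.499 V.
Step 6 — Current: I = V / Z = 0.002907 - j0.001186 A = 0.00314∠-22.2° A.
Step 7 — Complex power: S = V·I* = 0.02169 + j0.0003759 VA.
Step 8 — Real power: P = Re(S) = 0.02169 W.
Step 9 — Reactive power: Q = Im(S) = 0.0003759 VAR.
Step 10 — Apparent power: |S| = 0.02169 VA.
Step 11 — Power factor: PF = P/|S| = 0.9998 (lagging).

(a) P = 0.02169 W  (b) Q = 0.0003759 VAR  (c) S = 0.02169 VA  (d) PF = 0.9998 (lagging)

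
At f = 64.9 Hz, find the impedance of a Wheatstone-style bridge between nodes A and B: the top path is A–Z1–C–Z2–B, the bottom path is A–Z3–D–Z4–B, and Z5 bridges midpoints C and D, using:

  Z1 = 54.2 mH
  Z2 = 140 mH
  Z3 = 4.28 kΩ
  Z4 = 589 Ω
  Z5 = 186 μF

Step 1 — Angular frequency: ω = 2π·f = 2π·64.9 = 407.8 rad/s.
Step 2 — Component impedances:
  Z1: Z = jωL = j·407.8·0.0542 = 0 + j22.1 Ω
  Z2: Z = jωL = j·407.8·0.14 = 0 + j57.09 Ω
  Z3: Z = R = 4280 Ω
  Z4: Z = R = 589 Ω
  Z5: Z = 1/(jωC) = -j/(ω·C) = 0 - j13.18 Ω
Step 3 — Bridge requires nodal analysis (the Z5 bridge couples midpoints C and D, so the two paths cannot be reduced to a simple series/parallel combination). Setting node B to ground and injecting 1 A at node A, the 3-node admittance system at A, C, D solves to V_A = Z_AB = 5.616 + j78.77 Ω = 78.97∠85.9° Ω.

Z = 5.616 + j78.77 Ω = 78.97∠85.9° Ω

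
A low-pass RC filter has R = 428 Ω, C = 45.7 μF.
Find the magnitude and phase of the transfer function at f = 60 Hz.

Step 1 — Angular frequency: ω = 2π·60 = 377 rad/s.
Step 2 — Transfer function: H(jω) = 1/(1 + jωRC).
Step 3 — Denominator: 1 + jωRC = 1 + j·377·428·4.57e-05 = 1 + j7.374.
Step 4 — H = 0.01806 - j0.1332.
Step 5 — Magnitude: |H| = 0.1344 (-17.4 dB); phase: φ = -82.3°.

|H| = 0.1344 (-17.4 dB), φ = -82.3°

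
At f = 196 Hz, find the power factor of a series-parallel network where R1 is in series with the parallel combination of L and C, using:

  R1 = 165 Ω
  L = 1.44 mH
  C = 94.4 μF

Step 1 — Angular frequency: ω = 2π·f = 2π·196 = 1232 rad/s.
Step 2 — Component impedances:
  R1: Z = R = 165 Ω
  L: Z = jωL = j·1232·0.00144 = 0 + j1.773 Ω
  C: Z = 1/(jωC) = -j/(ω·C) = 0 - j8.602 Ω
Step 3 — Parallel branch: L || C = 1/(1/L + 1/C) = 0 + j2.234 Ω.
Step 4 — Series with R1: Z_total = R1 + (L || C) = 165 + j2.234 Ω = 165∠0.8° Ω.
Step 5 — Power factor: PF = cos(φ) = Re(Z)/|Z| = 165/165.02 = 0.9999.
Step 6 — Type: Im(Z) = 2.234 ⇒ lagging (phase φ = 0.8°).

PF = 0.9999 (lagging, φ = 0.8°)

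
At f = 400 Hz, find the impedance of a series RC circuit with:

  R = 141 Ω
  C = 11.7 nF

Step 1 — Angular frequency: ω = 2π·f = 2π·400 = 2513 rad/s.
Step 2 — Component impedances:
  R: Z = R = 141 Ω
  C: Z = 1/(jωC) = -j/(ω·C) = 0 - j3.401e+04 Ω
Step 3 — Series combination: Z_total = R + C = 141 - j3.401e+04 Ω = 3.401e+04∠-89.8° Ω.

Z = 141 - j3.401e+04 Ω = 3.401e+04∠-89.8° Ω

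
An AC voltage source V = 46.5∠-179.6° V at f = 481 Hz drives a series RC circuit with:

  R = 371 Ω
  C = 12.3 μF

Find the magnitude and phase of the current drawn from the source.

Step 1 — Angular frequency: ω = 2π·f = 2π·481 = 3022 rad/s.
Step 2 — Component impedances:
  R: Z = R = 371 Ω
  C: Z = 1/(jωC) = -j/(ω·C) = 0 - j26.9 Ω
Step 3 — Series combination: Z_total = R + C = 371 - j26.9 Ω = 372∠-4.1° Ω.
Step 4 — Source phasor: V = 46.5∠-179.6° V = -46.5 - j0.3246 V.
Step 5 — Ohm's law: I = V / Z_total = (-46.5 - j0.3246) / (371 - j26.9) = -0.1246 - j0.009911 A.
Step 6 — Convert to polar: |I| = 0.125 A, ∠I = -175.5°.

I = 0.125∠-175.5° A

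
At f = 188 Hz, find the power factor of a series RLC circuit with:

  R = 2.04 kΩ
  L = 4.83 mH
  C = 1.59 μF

Step 1 — Angular frequency: ω = 2π·f = 2π·188 = 1181 rad/s.
Step 2 — Component impedances:
  R: Z = R = 2040 Ω
  L: Z = jωL = j·1181·0.00483 = 0 + j5.705 Ω
  C: Z = 1/(jωC) = -j/(ω·C) = 0 - j532.4 Ω
Step 3 — Series combination: Z_total = R + L + C = 2040 - j526.7 Ω = 2107∠-14.5° Ω.
Step 4 — Power factor: PF = cos(φ) = Re(Z)/|Z| = 2040/2107 = 0.9682.
Step 5 — Type: Im(Z) = -526.7 ⇒ leading (phase φ = -14.5°).

PF = 0.9682 (leading, φ = -14.5°)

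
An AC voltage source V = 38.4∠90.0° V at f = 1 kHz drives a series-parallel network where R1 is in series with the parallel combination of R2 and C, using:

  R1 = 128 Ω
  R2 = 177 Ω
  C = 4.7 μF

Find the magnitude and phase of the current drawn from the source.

Step 1 — Angular frequency: ω = 2π·f = 2π·1000 = 6283 rad/s.
Step 2 — Component impedances:
  R1: Z = R = 128 Ω
  R2: Z = R = 177 Ω
  C: Z = 1/(jωC) = -j/(ω·C) = 0 - j33.86 Ω
Step 3 — Parallel branch: R2 || C = 1/(1/R2 + 1/C) = 6.25 - j32.67 Ω.
Step 4 — Series with R1: Z_total = R1 + (R2 || C) = 134.2 - j32.67 Ω = 138.2∠-13.7° Ω.
Step 5 — Source phasor: V = 38.4∠90.0° V = 0 + j38.4 V.
Step 6 — Ohm's law: I = V / Z_total = (0 + j38.4) / (134.2 - j32.67) = -0.06571 + j0.27 A.
Step 7 — Convert to polar: |I| = 0.2779 A, ∠I = 103.7°.

I = 0.2779∠103.7° A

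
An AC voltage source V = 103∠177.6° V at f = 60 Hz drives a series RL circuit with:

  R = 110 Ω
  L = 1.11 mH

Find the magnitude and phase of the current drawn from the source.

Step 1 — Angular frequency: ω = 2π·f = 2π·60 = 377 rad/s.
Step 2 — Component impedances:
  R: Z = R = 110 Ω
  L: Z = jωL = j·377·0.00111 = 0 + j0.4185 Ω
Step 3 — Series combination: Z_total = R + L = 110 + j0.4185 Ω = 110∠0.2° Ω.
Step 4 — Source phasor: V = 103∠177.6° V = -102.9 + j4.313 V.
Step 5 — Ohm's law: I = V / Z_total = (-102.9 + j4.313) / (110 + j0.4185) = -0.9354 + j0.04277 A.
Step 6 — Convert to polar: |I| = 0.9364 A, ∠I = 177.4°.

I = 0.9364∠177.4° A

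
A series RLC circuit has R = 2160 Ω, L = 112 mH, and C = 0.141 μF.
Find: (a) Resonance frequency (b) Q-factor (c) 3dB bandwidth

Step 1 — Resonance: ω₀ = 1/√(LC) = 1/√(0.112·1.41e-07) = 7958 rad/s.
Step 2 — f₀ = ω₀/(2π) = 1266 Hz.
Step 3 — Series Q: Q = ω₀L/R = 7958·0.112/2160 = 0.4126.
Step 4 — Bandwidth: Δω = ω₀/Q = 1.929e+04 rad/s; BW = Δω/(2π) = 3069 Hz.

(a) f₀ = 1266 Hz  (b) Q = 0.4126  (c) BW = 3069 Hz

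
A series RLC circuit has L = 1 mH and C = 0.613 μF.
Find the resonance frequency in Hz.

Step 1 — Resonance condition Im(Z)=0 gives ω₀ = 1/√(LC).
Step 2 — ω₀ = 1/√(0.001·6.13e-07) = 4.039e+04 rad/s.
Step 3 — f₀ = ω₀/(2π) = 6428 Hz.

f₀ = 6428 Hz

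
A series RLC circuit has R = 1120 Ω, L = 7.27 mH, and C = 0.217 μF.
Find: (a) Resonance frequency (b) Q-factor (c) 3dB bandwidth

Step 1 — Resonance: ω₀ = 1/√(LC) = 1/√(0.00727·2.17e-07) = 2.518e+04 rad/s.
Step 2 — f₀ = ω₀/(2π) = 4007 Hz.
Step 3 — Series Q: Q = ω₀L/R = 2.518e+04·0.00727/1120 = 0.1634.
Step 4 — Bandwidth: Δω = ω₀/Q = 1.541e+05 rad/s; BW = Δω/(2π) = 2.452e+04 Hz.

(a) f₀ = 4007 Hz  (b) Q = 0.1634  (c) BW = 2.452e+04 Hz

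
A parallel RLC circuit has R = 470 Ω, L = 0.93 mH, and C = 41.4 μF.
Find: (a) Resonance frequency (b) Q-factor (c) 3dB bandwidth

Step 1 — Resonance: ω₀ = 1/√(LC) = 1/√(0.00093·4.14e-05) = 5096 rad/s.
Step 2 — f₀ = ω₀/(2π) = 811.1 Hz.
Step 3 — Parallel Q: Q = R/(ω₀L) = 470/(5096·0.00093) = 99.16.
Step 4 — Bandwidth: Δω = ω₀/Q = 51.39 rad/s; BW = Δω/(2π) = 8.179 Hz.

(a) f₀ = 811.1 Hz  (b) Q = 99.16  (c) BW = 8.179 Hz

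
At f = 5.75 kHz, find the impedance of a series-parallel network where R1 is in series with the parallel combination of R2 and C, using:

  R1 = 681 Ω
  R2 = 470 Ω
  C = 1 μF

Step 1 — Angular frequency: ω = 2π·f = 2π·5750 = 3.613e+04 rad/s.
Step 2 — Component impedances:
  R1: Z = R = 681 Ω
  R2: Z = R = 470 Ω
  C: Z = 1/(jωC) = -j/(ω·C) = 0 - j27.68 Ω
Step 3 — Parallel branch: R2 || C = 1/(1/R2 + 1/C) = 1.624 - j27.58 Ω.
Step 4 — Series with R1: Z_total = R1 + (R2 || C) = 682.6 - j27.58 Ω = 683.2∠-2.3° Ω.

Z = 682.6 - j27.58 Ω = 683.2∠-2.3° Ω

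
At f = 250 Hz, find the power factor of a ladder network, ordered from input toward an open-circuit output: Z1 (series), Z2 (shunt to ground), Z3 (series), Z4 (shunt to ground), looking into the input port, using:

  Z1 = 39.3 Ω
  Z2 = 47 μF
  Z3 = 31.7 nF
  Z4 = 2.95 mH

Step 1 — Angular frequency: ω = 2π·f = 2π·250 = 1571 rad/s.
Step 2 — Component impedances:
  Z1: Z = R = 39.3 Ω
  Z2: Z = 1/(jωC) = -j/(ω·C) = 0 - j13.55 Ω
  Z3: Z = 1/(jωC) = -j/(ω·C) = 0 - j2.008e+04 Ω
  Z4: Z = jωL = j·1571·0.00295 = 0 + j4.634 Ω
Step 3 — Ladder network (open output): work backward from the far end, alternating series and parallel combinations. Z_in = 39.3 - j13.54 Ω = 41.57∠-19.0° Ω.
Step 4 — Power factor: PF = cos(φ) = Re(Z)/|Z| = 39.3/41.566 = 0.9455.
Step 5 — Type: Im(Z) = -13.54 ⇒ leading (phase φ = -19.0°).

PF = 0.9455 (leading, φ = -19.0°)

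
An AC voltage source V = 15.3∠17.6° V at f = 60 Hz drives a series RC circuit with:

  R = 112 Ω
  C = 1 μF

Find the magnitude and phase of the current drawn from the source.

Step 1 — Angular frequency: ω = 2π·f = 2π·60 = 377 rad/s.
Step 2 — Component impedances:
  R: Z = R = 112 Ω
  C: Z = 1/(jωC) = -j/(ω·C) = 0 - j2653 Ω
Step 3 — Series combination: Z_total = R + C = 112 - j2653 Ω = 2655∠-87.6° Ω.
Step 4 — Source phasor: V = 15.3∠17.6° V = 14.58 + j4.626 V.
Step 5 — Ohm's law: I = V / Z_total = (14.58 + j4.626) / (112 - j2653) = -0.001509 + j0.005562 A.
Step 6 — Convert to polar: |I| = 0.005763 A, ∠I = 105.2°.

I = 0.005763∠105.2° A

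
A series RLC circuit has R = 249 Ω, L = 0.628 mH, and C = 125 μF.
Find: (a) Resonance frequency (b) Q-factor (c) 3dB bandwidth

Step 1 — Resonance condition Im(Z)=0 gives ω₀ = 1/√(LC).
Step 2 — ω₀ = 1/√(0.000628·0.000125) = 3569 rad/s.
Step 3 — f₀ = ω₀/(2π) = 568 Hz.
Step 4 — Series Q: Q = ω₀L/R = 3569·0.000628/249 = 0.009002.
Step 5 — 3dB bandwidth: Δω = ω₀/Q = 3.965e+05 rad/s; BW = Δω/(2π) = 6.31e+04 Hz.

(a) f₀ = 568 Hz  (b) Q = 0.009002  (c) BW = 6.31e+04 Hz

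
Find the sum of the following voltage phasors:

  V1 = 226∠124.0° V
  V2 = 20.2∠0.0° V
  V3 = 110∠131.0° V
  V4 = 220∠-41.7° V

Step 1 — Convert each phasor to rectangular form:
  V1 = 226·(cos(124.0°) + j·sin(124.0°)) = -126.4 + j187.4 V
  V2 = 20.2·(cos(0.0°) + j·sin(0.0°)) = 20.2 V
  V3 = 110·(cos(131.0°) + j·sin(131.0°)) = -72.17 + j83.02 V
  V4 = 220·(cos(-41.7°) + j·sin(-41.7°)) = 164.3 - j146.4 V
Step 2 — Sum components: V_total = -14.08 + j124 V.
Step 3 — Convert to polar: |V_total| = 124.8 V, ∠V_total = 96.5°.

V_total = 124.8∠96.5° V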